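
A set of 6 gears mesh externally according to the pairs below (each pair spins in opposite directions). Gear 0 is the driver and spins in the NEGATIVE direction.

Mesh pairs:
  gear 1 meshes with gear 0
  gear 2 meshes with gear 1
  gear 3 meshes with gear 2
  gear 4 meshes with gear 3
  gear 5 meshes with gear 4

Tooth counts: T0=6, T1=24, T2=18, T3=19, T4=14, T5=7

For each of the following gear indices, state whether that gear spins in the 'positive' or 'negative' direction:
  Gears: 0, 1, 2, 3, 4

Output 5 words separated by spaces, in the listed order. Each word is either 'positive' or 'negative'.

Answer: negative positive negative positive negative

Derivation:
Gear 0 (driver): negative (depth 0)
  gear 1: meshes with gear 0 -> depth 1 -> positive (opposite of gear 0)
  gear 2: meshes with gear 1 -> depth 2 -> negative (opposite of gear 1)
  gear 3: meshes with gear 2 -> depth 3 -> positive (opposite of gear 2)
  gear 4: meshes with gear 3 -> depth 4 -> negative (opposite of gear 3)
  gear 5: meshes with gear 4 -> depth 5 -> positive (opposite of gear 4)
Queried indices 0, 1, 2, 3, 4 -> negative, positive, negative, positive, negative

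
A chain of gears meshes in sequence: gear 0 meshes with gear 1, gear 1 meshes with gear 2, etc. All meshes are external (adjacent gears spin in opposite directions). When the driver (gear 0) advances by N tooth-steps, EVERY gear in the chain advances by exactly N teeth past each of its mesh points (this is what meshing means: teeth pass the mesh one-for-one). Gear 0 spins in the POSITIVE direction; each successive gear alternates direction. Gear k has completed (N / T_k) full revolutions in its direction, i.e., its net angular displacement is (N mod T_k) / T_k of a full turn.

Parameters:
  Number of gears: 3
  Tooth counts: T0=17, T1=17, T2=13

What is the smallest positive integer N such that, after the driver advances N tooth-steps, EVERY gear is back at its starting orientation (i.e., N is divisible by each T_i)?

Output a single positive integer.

Answer: 221

Derivation:
Gear k returns to start when N is a multiple of T_k.
All gears at start simultaneously when N is a common multiple of [17, 17, 13]; the smallest such N is lcm(17, 17, 13).
Start: lcm = T0 = 17
Fold in T1=17: gcd(17, 17) = 17; lcm(17, 17) = 17 * 17 / 17 = 289 / 17 = 17
Fold in T2=13: gcd(17, 13) = 1; lcm(17, 13) = 17 * 13 / 1 = 221 / 1 = 221
Full cycle length = 221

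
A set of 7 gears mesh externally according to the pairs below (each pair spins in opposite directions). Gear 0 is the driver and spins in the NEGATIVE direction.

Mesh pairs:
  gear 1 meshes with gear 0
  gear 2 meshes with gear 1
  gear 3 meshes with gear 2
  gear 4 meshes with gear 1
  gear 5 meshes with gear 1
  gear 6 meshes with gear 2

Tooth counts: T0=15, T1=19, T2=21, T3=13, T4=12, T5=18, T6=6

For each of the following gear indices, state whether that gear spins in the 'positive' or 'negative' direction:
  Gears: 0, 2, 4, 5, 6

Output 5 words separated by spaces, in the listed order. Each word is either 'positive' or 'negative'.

Answer: negative negative negative negative positive

Derivation:
Gear 0 (driver): negative (depth 0)
  gear 1: meshes with gear 0 -> depth 1 -> positive (opposite of gear 0)
  gear 2: meshes with gear 1 -> depth 2 -> negative (opposite of gear 1)
  gear 3: meshes with gear 2 -> depth 3 -> positive (opposite of gear 2)
  gear 4: meshes with gear 1 -> depth 2 -> negative (opposite of gear 1)
  gear 5: meshes with gear 1 -> depth 2 -> negative (opposite of gear 1)
  gear 6: meshes with gear 2 -> depth 3 -> positive (opposite of gear 2)
Queried indices 0, 2, 4, 5, 6 -> negative, negative, negative, negative, positive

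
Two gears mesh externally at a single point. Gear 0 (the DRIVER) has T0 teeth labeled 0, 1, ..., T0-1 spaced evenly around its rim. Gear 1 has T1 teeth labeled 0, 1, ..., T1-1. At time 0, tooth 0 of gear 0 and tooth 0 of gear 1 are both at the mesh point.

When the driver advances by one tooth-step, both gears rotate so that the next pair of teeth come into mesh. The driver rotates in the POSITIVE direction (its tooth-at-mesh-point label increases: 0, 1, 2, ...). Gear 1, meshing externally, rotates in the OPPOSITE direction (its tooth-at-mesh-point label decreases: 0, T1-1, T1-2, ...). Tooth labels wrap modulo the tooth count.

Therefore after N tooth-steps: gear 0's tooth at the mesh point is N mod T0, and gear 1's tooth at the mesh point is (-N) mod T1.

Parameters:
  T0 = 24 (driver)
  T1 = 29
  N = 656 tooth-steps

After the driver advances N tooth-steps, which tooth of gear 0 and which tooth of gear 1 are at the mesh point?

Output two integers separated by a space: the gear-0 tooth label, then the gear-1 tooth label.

Gear 0 (driver, T0=24): tooth at mesh = N mod T0
  656 = 27 * 24 + 8, so 656 mod 24 = 8
  gear 0 tooth = 8
Gear 1 (driven, T1=29): tooth at mesh = (-N) mod T1
  656 = 22 * 29 + 18, so 656 mod 29 = 18
  (-656) mod 29 = (-18) mod 29 = 29 - 18 = 11
Mesh after 656 steps: gear-0 tooth 8 meets gear-1 tooth 11

Answer: 8 11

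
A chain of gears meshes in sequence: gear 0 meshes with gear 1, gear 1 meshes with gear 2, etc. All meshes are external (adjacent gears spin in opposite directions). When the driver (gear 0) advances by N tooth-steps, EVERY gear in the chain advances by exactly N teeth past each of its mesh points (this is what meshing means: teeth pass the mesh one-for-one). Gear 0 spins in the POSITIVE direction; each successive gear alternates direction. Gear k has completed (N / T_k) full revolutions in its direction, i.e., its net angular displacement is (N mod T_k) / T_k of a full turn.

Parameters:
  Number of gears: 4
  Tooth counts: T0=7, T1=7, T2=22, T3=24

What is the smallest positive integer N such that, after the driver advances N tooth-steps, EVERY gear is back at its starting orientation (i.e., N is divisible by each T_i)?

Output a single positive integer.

Answer: 1848

Derivation:
Gear k returns to start when N is a multiple of T_k.
All gears at start simultaneously when N is a common multiple of [7, 7, 22, 24]; the smallest such N is lcm(7, 7, 22, 24).
Start: lcm = T0 = 7
Fold in T1=7: gcd(7, 7) = 7; lcm(7, 7) = 7 * 7 / 7 = 49 / 7 = 7
Fold in T2=22: gcd(7, 22) = 1; lcm(7, 22) = 7 * 22 / 1 = 154 / 1 = 154
Fold in T3=24: gcd(154, 24) = 2; lcm(154, 24) = 154 * 24 / 2 = 3696 / 2 = 1848
Full cycle length = 1848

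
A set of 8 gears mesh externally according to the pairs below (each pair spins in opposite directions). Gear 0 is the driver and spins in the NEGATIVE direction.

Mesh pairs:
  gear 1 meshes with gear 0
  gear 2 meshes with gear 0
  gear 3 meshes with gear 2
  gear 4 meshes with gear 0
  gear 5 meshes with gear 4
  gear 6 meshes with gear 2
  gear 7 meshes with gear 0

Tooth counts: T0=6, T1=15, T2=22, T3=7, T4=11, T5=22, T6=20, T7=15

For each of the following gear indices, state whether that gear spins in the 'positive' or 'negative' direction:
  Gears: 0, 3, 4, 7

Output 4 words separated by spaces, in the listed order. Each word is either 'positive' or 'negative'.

Gear 0 (driver): negative (depth 0)
  gear 1: meshes with gear 0 -> depth 1 -> positive (opposite of gear 0)
  gear 2: meshes with gear 0 -> depth 1 -> positive (opposite of gear 0)
  gear 3: meshes with gear 2 -> depth 2 -> negative (opposite of gear 2)
  gear 4: meshes with gear 0 -> depth 1 -> positive (opposite of gear 0)
  gear 5: meshes with gear 4 -> depth 2 -> negative (opposite of gear 4)
  gear 6: meshes with gear 2 -> depth 2 -> negative (opposite of gear 2)
  gear 7: meshes with gear 0 -> depth 1 -> positive (opposite of gear 0)
Queried indices 0, 3, 4, 7 -> negative, negative, positive, positive

Answer: negative negative positive positive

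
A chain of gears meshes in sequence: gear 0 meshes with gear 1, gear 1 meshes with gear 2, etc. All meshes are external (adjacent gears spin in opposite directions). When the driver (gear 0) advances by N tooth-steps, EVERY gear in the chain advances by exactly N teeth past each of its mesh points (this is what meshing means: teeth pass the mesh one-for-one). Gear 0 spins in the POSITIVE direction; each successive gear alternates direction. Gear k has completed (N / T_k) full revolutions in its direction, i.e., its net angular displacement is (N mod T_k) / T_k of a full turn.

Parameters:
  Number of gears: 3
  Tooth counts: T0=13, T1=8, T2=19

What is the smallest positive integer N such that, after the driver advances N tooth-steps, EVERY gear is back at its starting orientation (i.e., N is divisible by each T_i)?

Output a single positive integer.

Gear k returns to start when N is a multiple of T_k.
All gears at start simultaneously when N is a common multiple of [13, 8, 19]; the smallest such N is lcm(13, 8, 19).
Start: lcm = T0 = 13
Fold in T1=8: gcd(13, 8) = 1; lcm(13, 8) = 13 * 8 / 1 = 104 / 1 = 104
Fold in T2=19: gcd(104, 19) = 1; lcm(104, 19) = 104 * 19 / 1 = 1976 / 1 = 1976
Full cycle length = 1976

Answer: 1976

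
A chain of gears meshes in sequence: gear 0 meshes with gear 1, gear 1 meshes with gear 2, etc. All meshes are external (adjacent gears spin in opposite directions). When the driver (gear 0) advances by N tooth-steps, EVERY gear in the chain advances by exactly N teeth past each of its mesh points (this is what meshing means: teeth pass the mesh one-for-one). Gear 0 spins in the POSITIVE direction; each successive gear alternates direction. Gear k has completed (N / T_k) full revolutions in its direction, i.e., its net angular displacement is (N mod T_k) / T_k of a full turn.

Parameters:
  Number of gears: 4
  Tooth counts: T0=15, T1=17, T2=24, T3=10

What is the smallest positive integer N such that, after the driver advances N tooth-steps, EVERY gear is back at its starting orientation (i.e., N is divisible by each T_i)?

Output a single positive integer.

Answer: 2040

Derivation:
Gear k returns to start when N is a multiple of T_k.
All gears at start simultaneously when N is a common multiple of [15, 17, 24, 10]; the smallest such N is lcm(15, 17, 24, 10).
Start: lcm = T0 = 15
Fold in T1=17: gcd(15, 17) = 1; lcm(15, 17) = 15 * 17 / 1 = 255 / 1 = 255
Fold in T2=24: gcd(255, 24) = 3; lcm(255, 24) = 255 * 24 / 3 = 6120 / 3 = 2040
Fold in T3=10: gcd(2040, 10) = 10; lcm(2040, 10) = 2040 * 10 / 10 = 20400 / 10 = 2040
Full cycle length = 2040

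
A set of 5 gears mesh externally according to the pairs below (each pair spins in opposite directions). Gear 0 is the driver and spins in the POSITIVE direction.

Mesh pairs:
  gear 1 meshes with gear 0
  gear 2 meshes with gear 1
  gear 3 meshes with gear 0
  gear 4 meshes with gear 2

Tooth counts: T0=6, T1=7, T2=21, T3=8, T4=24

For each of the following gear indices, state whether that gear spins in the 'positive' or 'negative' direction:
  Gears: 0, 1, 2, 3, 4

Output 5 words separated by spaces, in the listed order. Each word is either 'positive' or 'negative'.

Answer: positive negative positive negative negative

Derivation:
Gear 0 (driver): positive (depth 0)
  gear 1: meshes with gear 0 -> depth 1 -> negative (opposite of gear 0)
  gear 2: meshes with gear 1 -> depth 2 -> positive (opposite of gear 1)
  gear 3: meshes with gear 0 -> depth 1 -> negative (opposite of gear 0)
  gear 4: meshes with gear 2 -> depth 3 -> negative (opposite of gear 2)
Queried indices 0, 1, 2, 3, 4 -> positive, negative, positive, negative, negative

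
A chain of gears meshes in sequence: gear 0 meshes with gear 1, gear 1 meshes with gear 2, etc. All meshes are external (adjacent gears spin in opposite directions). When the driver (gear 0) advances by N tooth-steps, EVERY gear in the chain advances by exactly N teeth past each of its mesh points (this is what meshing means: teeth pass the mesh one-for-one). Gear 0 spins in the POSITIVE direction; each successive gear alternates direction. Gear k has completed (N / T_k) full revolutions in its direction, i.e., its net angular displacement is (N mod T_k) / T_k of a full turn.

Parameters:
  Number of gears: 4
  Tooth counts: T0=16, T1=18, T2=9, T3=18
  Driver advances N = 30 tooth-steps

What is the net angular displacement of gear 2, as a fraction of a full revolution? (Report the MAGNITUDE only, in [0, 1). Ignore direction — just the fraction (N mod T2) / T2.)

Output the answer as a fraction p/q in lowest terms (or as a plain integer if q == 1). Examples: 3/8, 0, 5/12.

Answer: 1/3

Derivation:
Chain of 4 gears, tooth counts: [16, 18, 9, 18]
  gear 0: T0=16, direction=positive, advance = 30 mod 16 = 14 teeth = 14/16 turn
  gear 1: T1=18, direction=negative, advance = 30 mod 18 = 12 teeth = 12/18 turn
  gear 2: T2=9, direction=positive, advance = 30 mod 9 = 3 teeth = 3/9 turn
  gear 3: T3=18, direction=negative, advance = 30 mod 18 = 12 teeth = 12/18 turn
Gear 2: 30 mod 9 = 3
Fraction = 3 / 9 = 1/3 (gcd(3,9)=3) = 1/3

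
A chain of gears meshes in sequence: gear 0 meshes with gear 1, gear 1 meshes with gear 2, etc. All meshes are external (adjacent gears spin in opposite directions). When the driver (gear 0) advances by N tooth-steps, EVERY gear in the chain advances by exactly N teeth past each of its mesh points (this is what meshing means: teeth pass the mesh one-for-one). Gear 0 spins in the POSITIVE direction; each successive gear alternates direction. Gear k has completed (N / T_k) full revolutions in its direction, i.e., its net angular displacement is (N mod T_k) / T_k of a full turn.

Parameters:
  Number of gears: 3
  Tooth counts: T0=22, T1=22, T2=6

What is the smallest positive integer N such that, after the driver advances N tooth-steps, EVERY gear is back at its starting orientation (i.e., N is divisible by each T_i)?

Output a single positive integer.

Gear k returns to start when N is a multiple of T_k.
All gears at start simultaneously when N is a common multiple of [22, 22, 6]; the smallest such N is lcm(22, 22, 6).
Start: lcm = T0 = 22
Fold in T1=22: gcd(22, 22) = 22; lcm(22, 22) = 22 * 22 / 22 = 484 / 22 = 22
Fold in T2=6: gcd(22, 6) = 2; lcm(22, 6) = 22 * 6 / 2 = 132 / 2 = 66
Full cycle length = 66

Answer: 66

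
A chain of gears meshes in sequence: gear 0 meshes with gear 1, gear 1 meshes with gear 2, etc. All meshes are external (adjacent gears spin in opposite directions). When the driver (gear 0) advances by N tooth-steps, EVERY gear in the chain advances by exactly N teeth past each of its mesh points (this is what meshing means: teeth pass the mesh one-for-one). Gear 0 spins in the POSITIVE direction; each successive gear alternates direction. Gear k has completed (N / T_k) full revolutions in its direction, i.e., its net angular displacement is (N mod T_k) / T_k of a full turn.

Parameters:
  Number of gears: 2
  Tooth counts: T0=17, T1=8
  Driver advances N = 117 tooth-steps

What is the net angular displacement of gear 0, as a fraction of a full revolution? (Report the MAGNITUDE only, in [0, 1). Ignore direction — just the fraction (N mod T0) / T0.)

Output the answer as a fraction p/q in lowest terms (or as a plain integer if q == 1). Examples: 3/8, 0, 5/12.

Chain of 2 gears, tooth counts: [17, 8]
  gear 0: T0=17, direction=positive, advance = 117 mod 17 = 15 teeth = 15/17 turn
  gear 1: T1=8, direction=negative, advance = 117 mod 8 = 5 teeth = 5/8 turn
Gear 0: 117 mod 17 = 15
Fraction = 15 / 17 = 15/17 (gcd(15,17)=1) = 15/17

Answer: 15/17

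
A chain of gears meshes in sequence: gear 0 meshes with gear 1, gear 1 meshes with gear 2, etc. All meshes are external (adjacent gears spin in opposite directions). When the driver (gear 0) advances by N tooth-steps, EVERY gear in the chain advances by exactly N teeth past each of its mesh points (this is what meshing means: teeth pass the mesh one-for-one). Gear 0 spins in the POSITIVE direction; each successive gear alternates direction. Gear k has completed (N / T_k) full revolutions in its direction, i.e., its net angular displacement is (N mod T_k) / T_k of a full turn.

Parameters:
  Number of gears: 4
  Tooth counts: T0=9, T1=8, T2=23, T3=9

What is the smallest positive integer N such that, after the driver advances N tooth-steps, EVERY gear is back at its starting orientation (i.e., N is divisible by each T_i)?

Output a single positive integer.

Answer: 1656

Derivation:
Gear k returns to start when N is a multiple of T_k.
All gears at start simultaneously when N is a common multiple of [9, 8, 23, 9]; the smallest such N is lcm(9, 8, 23, 9).
Start: lcm = T0 = 9
Fold in T1=8: gcd(9, 8) = 1; lcm(9, 8) = 9 * 8 / 1 = 72 / 1 = 72
Fold in T2=23: gcd(72, 23) = 1; lcm(72, 23) = 72 * 23 / 1 = 1656 / 1 = 1656
Fold in T3=9: gcd(1656, 9) = 9; lcm(1656, 9) = 1656 * 9 / 9 = 14904 / 9 = 1656
Full cycle length = 1656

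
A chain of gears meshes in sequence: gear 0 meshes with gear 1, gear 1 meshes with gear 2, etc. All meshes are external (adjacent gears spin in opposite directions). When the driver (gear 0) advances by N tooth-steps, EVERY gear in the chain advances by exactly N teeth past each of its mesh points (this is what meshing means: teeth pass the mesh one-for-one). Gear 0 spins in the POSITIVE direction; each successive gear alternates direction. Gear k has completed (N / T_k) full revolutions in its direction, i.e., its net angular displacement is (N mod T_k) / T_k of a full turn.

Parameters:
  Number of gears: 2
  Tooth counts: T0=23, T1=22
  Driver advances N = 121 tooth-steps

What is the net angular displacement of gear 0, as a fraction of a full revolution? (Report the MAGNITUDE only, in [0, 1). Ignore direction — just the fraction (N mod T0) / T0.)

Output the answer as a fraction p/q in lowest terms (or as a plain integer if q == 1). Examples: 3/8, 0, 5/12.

Answer: 6/23

Derivation:
Chain of 2 gears, tooth counts: [23, 22]
  gear 0: T0=23, direction=positive, advance = 121 mod 23 = 6 teeth = 6/23 turn
  gear 1: T1=22, direction=negative, advance = 121 mod 22 = 11 teeth = 11/22 turn
Gear 0: 121 mod 23 = 6
Fraction = 6 / 23 = 6/23 (gcd(6,23)=1) = 6/23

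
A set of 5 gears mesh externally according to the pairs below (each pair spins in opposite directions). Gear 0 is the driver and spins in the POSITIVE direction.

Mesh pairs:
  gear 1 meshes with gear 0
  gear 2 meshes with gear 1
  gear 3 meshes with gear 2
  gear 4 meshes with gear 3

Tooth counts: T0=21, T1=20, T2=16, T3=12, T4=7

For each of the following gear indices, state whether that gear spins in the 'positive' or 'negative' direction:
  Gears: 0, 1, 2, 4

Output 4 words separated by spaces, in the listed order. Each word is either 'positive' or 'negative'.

Gear 0 (driver): positive (depth 0)
  gear 1: meshes with gear 0 -> depth 1 -> negative (opposite of gear 0)
  gear 2: meshes with gear 1 -> depth 2 -> positive (opposite of gear 1)
  gear 3: meshes with gear 2 -> depth 3 -> negative (opposite of gear 2)
  gear 4: meshes with gear 3 -> depth 4 -> positive (opposite of gear 3)
Queried indices 0, 1, 2, 4 -> positive, negative, positive, positive

Answer: positive negative positive positive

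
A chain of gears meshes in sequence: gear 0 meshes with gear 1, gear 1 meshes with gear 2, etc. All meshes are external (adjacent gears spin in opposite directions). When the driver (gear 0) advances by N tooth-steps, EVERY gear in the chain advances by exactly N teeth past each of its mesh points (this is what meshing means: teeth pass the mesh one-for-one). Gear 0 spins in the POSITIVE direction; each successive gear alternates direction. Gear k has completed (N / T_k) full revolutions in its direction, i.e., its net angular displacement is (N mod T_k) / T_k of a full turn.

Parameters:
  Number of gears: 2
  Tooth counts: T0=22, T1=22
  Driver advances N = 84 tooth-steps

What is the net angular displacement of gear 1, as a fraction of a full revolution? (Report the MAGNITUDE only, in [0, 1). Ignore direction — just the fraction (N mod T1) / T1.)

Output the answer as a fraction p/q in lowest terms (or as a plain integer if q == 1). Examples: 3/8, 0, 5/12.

Chain of 2 gears, tooth counts: [22, 22]
  gear 0: T0=22, direction=positive, advance = 84 mod 22 = 18 teeth = 18/22 turn
  gear 1: T1=22, direction=negative, advance = 84 mod 22 = 18 teeth = 18/22 turn
Gear 1: 84 mod 22 = 18
Fraction = 18 / 22 = 9/11 (gcd(18,22)=2) = 9/11

Answer: 9/11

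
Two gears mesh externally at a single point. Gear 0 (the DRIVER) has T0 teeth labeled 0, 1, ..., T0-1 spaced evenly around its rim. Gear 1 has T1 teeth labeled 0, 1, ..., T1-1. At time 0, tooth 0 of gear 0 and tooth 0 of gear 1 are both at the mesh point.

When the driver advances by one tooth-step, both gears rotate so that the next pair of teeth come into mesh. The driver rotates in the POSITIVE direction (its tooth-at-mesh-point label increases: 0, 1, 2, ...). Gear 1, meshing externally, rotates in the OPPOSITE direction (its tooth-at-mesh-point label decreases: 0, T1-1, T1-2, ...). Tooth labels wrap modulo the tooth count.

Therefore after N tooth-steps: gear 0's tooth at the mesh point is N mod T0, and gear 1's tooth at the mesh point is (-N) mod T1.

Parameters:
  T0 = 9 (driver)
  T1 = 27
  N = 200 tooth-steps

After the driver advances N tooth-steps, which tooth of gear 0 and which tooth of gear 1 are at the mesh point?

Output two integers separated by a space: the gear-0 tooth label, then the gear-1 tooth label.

Gear 0 (driver, T0=9): tooth at mesh = N mod T0
  200 = 22 * 9 + 2, so 200 mod 9 = 2
  gear 0 tooth = 2
Gear 1 (driven, T1=27): tooth at mesh = (-N) mod T1
  200 = 7 * 27 + 11, so 200 mod 27 = 11
  (-200) mod 27 = (-11) mod 27 = 27 - 11 = 16
Mesh after 200 steps: gear-0 tooth 2 meets gear-1 tooth 16

Answer: 2 16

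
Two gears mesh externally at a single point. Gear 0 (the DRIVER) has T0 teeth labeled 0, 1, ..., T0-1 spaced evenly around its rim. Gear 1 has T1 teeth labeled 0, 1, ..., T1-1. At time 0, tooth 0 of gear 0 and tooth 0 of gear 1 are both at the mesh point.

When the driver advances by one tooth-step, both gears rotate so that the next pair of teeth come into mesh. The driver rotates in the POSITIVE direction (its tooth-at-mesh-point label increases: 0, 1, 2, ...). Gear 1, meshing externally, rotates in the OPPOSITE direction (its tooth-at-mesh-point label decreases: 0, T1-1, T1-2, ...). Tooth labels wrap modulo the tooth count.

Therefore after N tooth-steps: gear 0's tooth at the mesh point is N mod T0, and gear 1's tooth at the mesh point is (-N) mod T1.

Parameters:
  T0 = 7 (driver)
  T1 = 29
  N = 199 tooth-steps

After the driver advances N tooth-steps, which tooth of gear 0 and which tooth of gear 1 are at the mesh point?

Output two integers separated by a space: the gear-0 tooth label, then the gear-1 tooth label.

Gear 0 (driver, T0=7): tooth at mesh = N mod T0
  199 = 28 * 7 + 3, so 199 mod 7 = 3
  gear 0 tooth = 3
Gear 1 (driven, T1=29): tooth at mesh = (-N) mod T1
  199 = 6 * 29 + 25, so 199 mod 29 = 25
  (-199) mod 29 = (-25) mod 29 = 29 - 25 = 4
Mesh after 199 steps: gear-0 tooth 3 meets gear-1 tooth 4

Answer: 3 4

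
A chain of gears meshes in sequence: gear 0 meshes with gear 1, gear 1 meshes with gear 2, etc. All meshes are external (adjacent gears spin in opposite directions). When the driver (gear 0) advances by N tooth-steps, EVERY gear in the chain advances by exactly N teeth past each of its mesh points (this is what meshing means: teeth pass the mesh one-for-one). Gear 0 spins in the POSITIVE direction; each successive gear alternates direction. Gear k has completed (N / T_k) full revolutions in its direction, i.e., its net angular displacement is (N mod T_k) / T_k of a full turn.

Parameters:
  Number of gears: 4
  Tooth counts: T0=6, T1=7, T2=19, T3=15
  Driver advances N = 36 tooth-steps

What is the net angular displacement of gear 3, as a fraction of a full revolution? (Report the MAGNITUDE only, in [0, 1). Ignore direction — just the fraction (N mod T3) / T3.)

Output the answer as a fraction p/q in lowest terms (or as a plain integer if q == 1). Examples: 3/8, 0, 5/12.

Chain of 4 gears, tooth counts: [6, 7, 19, 15]
  gear 0: T0=6, direction=positive, advance = 36 mod 6 = 0 teeth = 0/6 turn
  gear 1: T1=7, direction=negative, advance = 36 mod 7 = 1 teeth = 1/7 turn
  gear 2: T2=19, direction=positive, advance = 36 mod 19 = 17 teeth = 17/19 turn
  gear 3: T3=15, direction=negative, advance = 36 mod 15 = 6 teeth = 6/15 turn
Gear 3: 36 mod 15 = 6
Fraction = 6 / 15 = 2/5 (gcd(6,15)=3) = 2/5

Answer: 2/5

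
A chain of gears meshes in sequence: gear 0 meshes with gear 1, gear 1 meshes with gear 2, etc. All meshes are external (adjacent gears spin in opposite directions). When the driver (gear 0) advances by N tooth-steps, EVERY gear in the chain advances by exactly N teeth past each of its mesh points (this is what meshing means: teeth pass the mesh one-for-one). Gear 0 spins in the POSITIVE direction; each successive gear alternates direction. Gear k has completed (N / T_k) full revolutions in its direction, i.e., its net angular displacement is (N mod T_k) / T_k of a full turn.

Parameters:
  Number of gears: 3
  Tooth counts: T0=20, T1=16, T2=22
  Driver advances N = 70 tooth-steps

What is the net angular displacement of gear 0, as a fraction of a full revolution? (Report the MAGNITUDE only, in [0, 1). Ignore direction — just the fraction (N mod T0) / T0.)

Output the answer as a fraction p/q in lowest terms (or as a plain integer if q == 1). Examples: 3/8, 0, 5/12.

Answer: 1/2

Derivation:
Chain of 3 gears, tooth counts: [20, 16, 22]
  gear 0: T0=20, direction=positive, advance = 70 mod 20 = 10 teeth = 10/20 turn
  gear 1: T1=16, direction=negative, advance = 70 mod 16 = 6 teeth = 6/16 turn
  gear 2: T2=22, direction=positive, advance = 70 mod 22 = 4 teeth = 4/22 turn
Gear 0: 70 mod 20 = 10
Fraction = 10 / 20 = 1/2 (gcd(10,20)=10) = 1/2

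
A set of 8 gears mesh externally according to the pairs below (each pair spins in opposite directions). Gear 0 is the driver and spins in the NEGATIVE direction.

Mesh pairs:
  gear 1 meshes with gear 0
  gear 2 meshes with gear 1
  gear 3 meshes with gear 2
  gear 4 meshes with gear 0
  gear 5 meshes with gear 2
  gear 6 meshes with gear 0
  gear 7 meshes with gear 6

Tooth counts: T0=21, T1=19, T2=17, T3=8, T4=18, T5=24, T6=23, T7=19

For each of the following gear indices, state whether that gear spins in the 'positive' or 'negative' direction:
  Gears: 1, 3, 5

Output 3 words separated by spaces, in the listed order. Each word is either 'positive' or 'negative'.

Gear 0 (driver): negative (depth 0)
  gear 1: meshes with gear 0 -> depth 1 -> positive (opposite of gear 0)
  gear 2: meshes with gear 1 -> depth 2 -> negative (opposite of gear 1)
  gear 3: meshes with gear 2 -> depth 3 -> positive (opposite of gear 2)
  gear 4: meshes with gear 0 -> depth 1 -> positive (opposite of gear 0)
  gear 5: meshes with gear 2 -> depth 3 -> positive (opposite of gear 2)
  gear 6: meshes with gear 0 -> depth 1 -> positive (opposite of gear 0)
  gear 7: meshes with gear 6 -> depth 2 -> negative (opposite of gear 6)
Queried indices 1, 3, 5 -> positive, positive, positive

Answer: positive positive positive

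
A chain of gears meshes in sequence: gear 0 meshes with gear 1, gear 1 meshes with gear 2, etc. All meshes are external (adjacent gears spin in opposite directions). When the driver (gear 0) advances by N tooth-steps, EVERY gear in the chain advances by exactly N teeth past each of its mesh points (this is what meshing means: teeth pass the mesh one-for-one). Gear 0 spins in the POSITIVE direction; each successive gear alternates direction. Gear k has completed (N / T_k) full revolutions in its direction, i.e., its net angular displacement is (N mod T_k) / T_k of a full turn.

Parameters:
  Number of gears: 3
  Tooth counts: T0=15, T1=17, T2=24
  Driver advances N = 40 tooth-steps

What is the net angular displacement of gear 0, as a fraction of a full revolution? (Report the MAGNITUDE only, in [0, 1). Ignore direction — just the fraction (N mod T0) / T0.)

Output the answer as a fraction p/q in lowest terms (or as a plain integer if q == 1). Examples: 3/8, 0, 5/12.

Chain of 3 gears, tooth counts: [15, 17, 24]
  gear 0: T0=15, direction=positive, advance = 40 mod 15 = 10 teeth = 10/15 turn
  gear 1: T1=17, direction=negative, advance = 40 mod 17 = 6 teeth = 6/17 turn
  gear 2: T2=24, direction=positive, advance = 40 mod 24 = 16 teeth = 16/24 turn
Gear 0: 40 mod 15 = 10
Fraction = 10 / 15 = 2/3 (gcd(10,15)=5) = 2/3

Answer: 2/3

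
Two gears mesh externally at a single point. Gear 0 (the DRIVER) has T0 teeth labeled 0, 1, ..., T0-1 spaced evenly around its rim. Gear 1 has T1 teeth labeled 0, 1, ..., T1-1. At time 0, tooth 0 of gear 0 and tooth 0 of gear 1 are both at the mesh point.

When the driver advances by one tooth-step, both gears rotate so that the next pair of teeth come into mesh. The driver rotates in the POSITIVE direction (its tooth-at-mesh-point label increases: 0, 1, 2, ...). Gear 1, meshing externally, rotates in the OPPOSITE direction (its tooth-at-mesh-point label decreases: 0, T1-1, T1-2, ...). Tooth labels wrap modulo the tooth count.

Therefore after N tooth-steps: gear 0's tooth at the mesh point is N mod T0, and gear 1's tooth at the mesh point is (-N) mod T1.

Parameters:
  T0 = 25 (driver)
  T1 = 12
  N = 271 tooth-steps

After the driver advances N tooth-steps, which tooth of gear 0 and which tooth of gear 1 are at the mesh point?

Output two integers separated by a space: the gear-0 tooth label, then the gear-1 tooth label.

Answer: 21 5

Derivation:
Gear 0 (driver, T0=25): tooth at mesh = N mod T0
  271 = 10 * 25 + 21, so 271 mod 25 = 21
  gear 0 tooth = 21
Gear 1 (driven, T1=12): tooth at mesh = (-N) mod T1
  271 = 22 * 12 + 7, so 271 mod 12 = 7
  (-271) mod 12 = (-7) mod 12 = 12 - 7 = 5
Mesh after 271 steps: gear-0 tooth 21 meets gear-1 tooth 5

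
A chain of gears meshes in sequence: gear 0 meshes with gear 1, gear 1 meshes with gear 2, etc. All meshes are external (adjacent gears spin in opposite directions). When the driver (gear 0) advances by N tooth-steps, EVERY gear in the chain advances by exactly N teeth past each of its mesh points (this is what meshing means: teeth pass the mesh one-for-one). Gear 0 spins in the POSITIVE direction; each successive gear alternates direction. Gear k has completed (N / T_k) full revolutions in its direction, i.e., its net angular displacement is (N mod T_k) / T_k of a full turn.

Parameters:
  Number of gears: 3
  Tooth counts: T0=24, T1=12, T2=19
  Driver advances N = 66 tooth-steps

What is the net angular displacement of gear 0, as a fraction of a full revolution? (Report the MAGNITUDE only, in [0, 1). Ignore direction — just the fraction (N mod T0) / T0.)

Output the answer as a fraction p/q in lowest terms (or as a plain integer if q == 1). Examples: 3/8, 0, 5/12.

Answer: 3/4

Derivation:
Chain of 3 gears, tooth counts: [24, 12, 19]
  gear 0: T0=24, direction=positive, advance = 66 mod 24 = 18 teeth = 18/24 turn
  gear 1: T1=12, direction=negative, advance = 66 mod 12 = 6 teeth = 6/12 turn
  gear 2: T2=19, direction=positive, advance = 66 mod 19 = 9 teeth = 9/19 turn
Gear 0: 66 mod 24 = 18
Fraction = 18 / 24 = 3/4 (gcd(18,24)=6) = 3/4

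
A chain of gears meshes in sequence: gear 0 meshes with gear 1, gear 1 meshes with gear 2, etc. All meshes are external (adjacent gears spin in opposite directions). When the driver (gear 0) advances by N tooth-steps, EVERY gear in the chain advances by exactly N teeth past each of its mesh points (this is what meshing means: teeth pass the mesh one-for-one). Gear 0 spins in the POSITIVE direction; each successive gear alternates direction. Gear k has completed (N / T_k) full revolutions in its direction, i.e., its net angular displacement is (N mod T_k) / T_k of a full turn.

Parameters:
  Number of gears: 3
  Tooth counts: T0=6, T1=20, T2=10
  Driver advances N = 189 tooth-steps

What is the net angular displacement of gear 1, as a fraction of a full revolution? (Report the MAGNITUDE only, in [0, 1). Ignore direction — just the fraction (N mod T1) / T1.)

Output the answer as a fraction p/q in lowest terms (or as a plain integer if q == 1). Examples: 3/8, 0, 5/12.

Answer: 9/20

Derivation:
Chain of 3 gears, tooth counts: [6, 20, 10]
  gear 0: T0=6, direction=positive, advance = 189 mod 6 = 3 teeth = 3/6 turn
  gear 1: T1=20, direction=negative, advance = 189 mod 20 = 9 teeth = 9/20 turn
  gear 2: T2=10, direction=positive, advance = 189 mod 10 = 9 teeth = 9/10 turn
Gear 1: 189 mod 20 = 9
Fraction = 9 / 20 = 9/20 (gcd(9,20)=1) = 9/20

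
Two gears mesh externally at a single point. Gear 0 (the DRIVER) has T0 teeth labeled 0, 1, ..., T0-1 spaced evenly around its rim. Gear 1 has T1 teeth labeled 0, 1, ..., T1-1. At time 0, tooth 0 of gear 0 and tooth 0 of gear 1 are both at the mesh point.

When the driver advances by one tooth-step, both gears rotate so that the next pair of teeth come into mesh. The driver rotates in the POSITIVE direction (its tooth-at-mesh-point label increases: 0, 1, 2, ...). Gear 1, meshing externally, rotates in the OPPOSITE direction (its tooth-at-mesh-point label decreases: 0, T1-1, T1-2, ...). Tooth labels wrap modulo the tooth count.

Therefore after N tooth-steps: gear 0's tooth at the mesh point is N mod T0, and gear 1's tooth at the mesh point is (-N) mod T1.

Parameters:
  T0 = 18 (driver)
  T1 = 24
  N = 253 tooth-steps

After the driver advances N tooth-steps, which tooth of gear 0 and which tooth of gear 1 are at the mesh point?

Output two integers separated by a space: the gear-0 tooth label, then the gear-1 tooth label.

Gear 0 (driver, T0=18): tooth at mesh = N mod T0
  253 = 14 * 18 + 1, so 253 mod 18 = 1
  gear 0 tooth = 1
Gear 1 (driven, T1=24): tooth at mesh = (-N) mod T1
  253 = 10 * 24 + 13, so 253 mod 24 = 13
  (-253) mod 24 = (-13) mod 24 = 24 - 13 = 11
Mesh after 253 steps: gear-0 tooth 1 meets gear-1 tooth 11

Answer: 1 11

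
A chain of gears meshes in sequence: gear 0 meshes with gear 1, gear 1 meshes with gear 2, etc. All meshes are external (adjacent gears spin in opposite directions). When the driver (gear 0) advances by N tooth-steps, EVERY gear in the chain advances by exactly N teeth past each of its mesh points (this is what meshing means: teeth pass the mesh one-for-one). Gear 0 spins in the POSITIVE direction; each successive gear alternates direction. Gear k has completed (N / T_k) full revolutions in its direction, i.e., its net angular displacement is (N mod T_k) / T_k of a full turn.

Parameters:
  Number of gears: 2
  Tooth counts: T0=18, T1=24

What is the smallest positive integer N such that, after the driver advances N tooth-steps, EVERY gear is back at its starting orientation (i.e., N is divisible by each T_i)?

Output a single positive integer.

Answer: 72

Derivation:
Gear k returns to start when N is a multiple of T_k.
All gears at start simultaneously when N is a common multiple of [18, 24]; the smallest such N is lcm(18, 24).
Start: lcm = T0 = 18
Fold in T1=24: gcd(18, 24) = 6; lcm(18, 24) = 18 * 24 / 6 = 432 / 6 = 72
Full cycle length = 72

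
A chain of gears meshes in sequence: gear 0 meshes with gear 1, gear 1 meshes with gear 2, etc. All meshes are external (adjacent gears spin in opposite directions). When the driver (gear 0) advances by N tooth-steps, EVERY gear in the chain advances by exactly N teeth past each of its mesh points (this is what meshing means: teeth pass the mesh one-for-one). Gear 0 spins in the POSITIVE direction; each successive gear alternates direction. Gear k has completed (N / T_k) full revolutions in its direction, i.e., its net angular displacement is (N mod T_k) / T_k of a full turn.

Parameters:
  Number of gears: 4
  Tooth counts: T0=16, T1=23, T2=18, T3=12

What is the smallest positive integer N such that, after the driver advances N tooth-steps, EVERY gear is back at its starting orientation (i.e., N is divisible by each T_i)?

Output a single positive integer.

Gear k returns to start when N is a multiple of T_k.
All gears at start simultaneously when N is a common multiple of [16, 23, 18, 12]; the smallest such N is lcm(16, 23, 18, 12).
Start: lcm = T0 = 16
Fold in T1=23: gcd(16, 23) = 1; lcm(16, 23) = 16 * 23 / 1 = 368 / 1 = 368
Fold in T2=18: gcd(368, 18) = 2; lcm(368, 18) = 368 * 18 / 2 = 6624 / 2 = 3312
Fold in T3=12: gcd(3312, 12) = 12; lcm(3312, 12) = 3312 * 12 / 12 = 39744 / 12 = 3312
Full cycle length = 3312

Answer: 3312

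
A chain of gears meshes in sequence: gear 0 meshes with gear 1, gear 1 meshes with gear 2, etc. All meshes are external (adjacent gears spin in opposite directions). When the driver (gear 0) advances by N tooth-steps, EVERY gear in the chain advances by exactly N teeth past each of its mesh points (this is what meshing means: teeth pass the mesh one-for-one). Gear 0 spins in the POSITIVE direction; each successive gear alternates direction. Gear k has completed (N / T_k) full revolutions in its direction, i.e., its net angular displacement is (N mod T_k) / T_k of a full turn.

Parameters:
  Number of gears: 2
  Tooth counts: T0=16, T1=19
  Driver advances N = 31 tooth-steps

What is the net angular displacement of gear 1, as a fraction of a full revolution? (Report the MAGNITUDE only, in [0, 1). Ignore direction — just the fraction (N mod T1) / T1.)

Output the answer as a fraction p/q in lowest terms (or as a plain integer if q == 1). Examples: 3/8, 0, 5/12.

Answer: 12/19

Derivation:
Chain of 2 gears, tooth counts: [16, 19]
  gear 0: T0=16, direction=positive, advance = 31 mod 16 = 15 teeth = 15/16 turn
  gear 1: T1=19, direction=negative, advance = 31 mod 19 = 12 teeth = 12/19 turn
Gear 1: 31 mod 19 = 12
Fraction = 12 / 19 = 12/19 (gcd(12,19)=1) = 12/19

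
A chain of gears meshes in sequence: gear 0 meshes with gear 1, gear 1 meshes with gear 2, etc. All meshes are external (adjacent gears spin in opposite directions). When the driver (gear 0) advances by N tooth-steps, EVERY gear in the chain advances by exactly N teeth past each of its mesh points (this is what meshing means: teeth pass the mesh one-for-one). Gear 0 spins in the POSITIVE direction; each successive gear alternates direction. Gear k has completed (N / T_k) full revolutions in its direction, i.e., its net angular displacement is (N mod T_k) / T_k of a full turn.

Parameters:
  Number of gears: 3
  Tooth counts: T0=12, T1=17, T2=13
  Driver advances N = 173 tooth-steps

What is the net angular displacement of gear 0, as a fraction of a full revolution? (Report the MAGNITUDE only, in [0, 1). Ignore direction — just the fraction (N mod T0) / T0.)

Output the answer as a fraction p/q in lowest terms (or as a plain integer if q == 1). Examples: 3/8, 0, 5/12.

Answer: 5/12

Derivation:
Chain of 3 gears, tooth counts: [12, 17, 13]
  gear 0: T0=12, direction=positive, advance = 173 mod 12 = 5 teeth = 5/12 turn
  gear 1: T1=17, direction=negative, advance = 173 mod 17 = 3 teeth = 3/17 turn
  gear 2: T2=13, direction=positive, advance = 173 mod 13 = 4 teeth = 4/13 turn
Gear 0: 173 mod 12 = 5
Fraction = 5 / 12 = 5/12 (gcd(5,12)=1) = 5/12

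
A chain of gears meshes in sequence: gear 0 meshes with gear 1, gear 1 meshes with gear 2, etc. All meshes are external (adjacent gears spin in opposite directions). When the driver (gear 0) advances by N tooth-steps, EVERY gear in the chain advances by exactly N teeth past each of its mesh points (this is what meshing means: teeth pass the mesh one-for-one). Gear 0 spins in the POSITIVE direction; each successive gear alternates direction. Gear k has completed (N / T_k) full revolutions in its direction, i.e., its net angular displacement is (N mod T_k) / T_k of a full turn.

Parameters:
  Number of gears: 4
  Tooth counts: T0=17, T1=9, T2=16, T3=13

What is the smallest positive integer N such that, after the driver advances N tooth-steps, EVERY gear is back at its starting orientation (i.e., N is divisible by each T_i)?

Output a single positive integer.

Gear k returns to start when N is a multiple of T_k.
All gears at start simultaneously when N is a common multiple of [17, 9, 16, 13]; the smallest such N is lcm(17, 9, 16, 13).
Start: lcm = T0 = 17
Fold in T1=9: gcd(17, 9) = 1; lcm(17, 9) = 17 * 9 / 1 = 153 / 1 = 153
Fold in T2=16: gcd(153, 16) = 1; lcm(153, 16) = 153 * 16 / 1 = 2448 / 1 = 2448
Fold in T3=13: gcd(2448, 13) = 1; lcm(2448, 13) = 2448 * 13 / 1 = 31824 / 1 = 31824
Full cycle length = 31824

Answer: 31824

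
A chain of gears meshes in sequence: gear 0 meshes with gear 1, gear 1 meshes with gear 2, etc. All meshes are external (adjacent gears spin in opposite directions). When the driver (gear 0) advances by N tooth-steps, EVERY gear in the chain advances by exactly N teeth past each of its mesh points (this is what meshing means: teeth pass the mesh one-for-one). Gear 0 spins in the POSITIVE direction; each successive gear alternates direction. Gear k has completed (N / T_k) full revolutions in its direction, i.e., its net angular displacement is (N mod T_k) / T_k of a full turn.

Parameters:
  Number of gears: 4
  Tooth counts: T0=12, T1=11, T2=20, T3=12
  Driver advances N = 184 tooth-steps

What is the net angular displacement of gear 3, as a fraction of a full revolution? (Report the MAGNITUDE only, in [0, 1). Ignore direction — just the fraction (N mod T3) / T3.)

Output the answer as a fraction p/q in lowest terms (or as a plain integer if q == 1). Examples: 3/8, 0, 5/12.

Chain of 4 gears, tooth counts: [12, 11, 20, 12]
  gear 0: T0=12, direction=positive, advance = 184 mod 12 = 4 teeth = 4/12 turn
  gear 1: T1=11, direction=negative, advance = 184 mod 11 = 8 teeth = 8/11 turn
  gear 2: T2=20, direction=positive, advance = 184 mod 20 = 4 teeth = 4/20 turn
  gear 3: T3=12, direction=negative, advance = 184 mod 12 = 4 teeth = 4/12 turn
Gear 3: 184 mod 12 = 4
Fraction = 4 / 12 = 1/3 (gcd(4,12)=4) = 1/3

Answer: 1/3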